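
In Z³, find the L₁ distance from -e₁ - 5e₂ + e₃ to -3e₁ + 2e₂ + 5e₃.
13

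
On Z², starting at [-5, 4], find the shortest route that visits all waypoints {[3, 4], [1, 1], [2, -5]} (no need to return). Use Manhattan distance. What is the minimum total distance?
20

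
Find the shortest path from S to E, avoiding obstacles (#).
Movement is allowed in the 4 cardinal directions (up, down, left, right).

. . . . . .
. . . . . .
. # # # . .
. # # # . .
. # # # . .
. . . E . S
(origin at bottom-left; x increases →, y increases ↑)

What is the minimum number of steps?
2
(one shortest path: (5, 0) → (4, 0) → (3, 0))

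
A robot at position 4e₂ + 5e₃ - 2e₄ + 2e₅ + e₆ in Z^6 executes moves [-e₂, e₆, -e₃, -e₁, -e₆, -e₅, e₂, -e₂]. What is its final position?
(-1, 3, 4, -2, 1, 1)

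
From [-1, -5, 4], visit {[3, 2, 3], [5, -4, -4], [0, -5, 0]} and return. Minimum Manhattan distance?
42
(one optimal route: (-1, -5, 4) → (3, 2, 3) → (5, -4, -4) → (0, -5, 0) → (-1, -5, 4))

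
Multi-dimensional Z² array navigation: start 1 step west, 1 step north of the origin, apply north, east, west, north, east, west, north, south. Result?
(-1, 3)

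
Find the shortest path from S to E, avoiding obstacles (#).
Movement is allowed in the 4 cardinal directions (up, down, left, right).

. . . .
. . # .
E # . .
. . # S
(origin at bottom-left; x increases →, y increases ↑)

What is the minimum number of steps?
8
(one shortest path: (3, 0) → (3, 1) → (3, 2) → (3, 3) → (2, 3) → (1, 3) → (0, 3) → (0, 2) → (0, 1))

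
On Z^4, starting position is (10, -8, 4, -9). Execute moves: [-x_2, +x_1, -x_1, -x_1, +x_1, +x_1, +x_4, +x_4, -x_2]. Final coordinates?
(11, -10, 4, -7)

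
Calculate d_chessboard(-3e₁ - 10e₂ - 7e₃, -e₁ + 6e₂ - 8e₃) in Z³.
16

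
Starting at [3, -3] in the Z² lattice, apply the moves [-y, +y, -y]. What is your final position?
(3, -4)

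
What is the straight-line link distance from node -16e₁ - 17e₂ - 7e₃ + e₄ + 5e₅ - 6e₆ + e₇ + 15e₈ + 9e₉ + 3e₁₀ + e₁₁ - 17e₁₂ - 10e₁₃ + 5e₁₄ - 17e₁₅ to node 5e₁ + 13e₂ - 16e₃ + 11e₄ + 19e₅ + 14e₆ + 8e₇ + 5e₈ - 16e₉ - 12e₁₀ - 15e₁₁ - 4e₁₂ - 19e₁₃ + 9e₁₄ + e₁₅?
62.9524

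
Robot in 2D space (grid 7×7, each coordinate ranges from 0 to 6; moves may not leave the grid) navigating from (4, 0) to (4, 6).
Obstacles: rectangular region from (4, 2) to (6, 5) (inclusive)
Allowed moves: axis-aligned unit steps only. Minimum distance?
8
(one shortest path: (4, 0) → (3, 0) → (3, 1) → (3, 2) → (3, 3) → (3, 4) → (3, 5) → (3, 6) → (4, 6))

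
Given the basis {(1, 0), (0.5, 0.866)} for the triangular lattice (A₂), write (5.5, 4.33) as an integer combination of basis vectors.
3b₁ + 5b₂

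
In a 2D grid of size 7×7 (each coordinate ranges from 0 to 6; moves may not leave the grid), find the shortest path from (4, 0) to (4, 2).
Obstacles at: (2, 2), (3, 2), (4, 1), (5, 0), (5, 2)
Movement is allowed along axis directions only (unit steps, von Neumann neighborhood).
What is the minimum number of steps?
10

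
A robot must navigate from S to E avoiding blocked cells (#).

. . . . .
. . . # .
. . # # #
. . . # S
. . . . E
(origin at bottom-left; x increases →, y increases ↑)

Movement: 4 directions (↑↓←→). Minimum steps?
1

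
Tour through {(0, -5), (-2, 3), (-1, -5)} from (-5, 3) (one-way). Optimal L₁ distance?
13
(one optimal route: (-5, 3) → (-2, 3) → (-1, -5) → (0, -5))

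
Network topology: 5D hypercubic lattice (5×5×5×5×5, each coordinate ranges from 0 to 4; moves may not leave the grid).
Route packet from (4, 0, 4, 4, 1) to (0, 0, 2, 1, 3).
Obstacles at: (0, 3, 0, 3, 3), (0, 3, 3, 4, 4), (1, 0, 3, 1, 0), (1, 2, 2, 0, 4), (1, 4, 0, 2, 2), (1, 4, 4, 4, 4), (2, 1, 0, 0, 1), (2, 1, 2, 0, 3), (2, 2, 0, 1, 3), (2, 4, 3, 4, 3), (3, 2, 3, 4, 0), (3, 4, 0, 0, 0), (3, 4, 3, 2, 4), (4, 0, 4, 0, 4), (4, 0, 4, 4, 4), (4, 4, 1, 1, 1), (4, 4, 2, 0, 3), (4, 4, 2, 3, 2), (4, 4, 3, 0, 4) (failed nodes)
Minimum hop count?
11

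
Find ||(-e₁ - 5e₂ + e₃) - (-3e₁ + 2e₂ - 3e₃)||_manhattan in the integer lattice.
13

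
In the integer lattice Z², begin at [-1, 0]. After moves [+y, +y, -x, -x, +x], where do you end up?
(-2, 2)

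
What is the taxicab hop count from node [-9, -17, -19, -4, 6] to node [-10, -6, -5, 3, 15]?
42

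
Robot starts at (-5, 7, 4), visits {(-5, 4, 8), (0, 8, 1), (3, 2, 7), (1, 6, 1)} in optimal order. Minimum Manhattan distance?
33
(one optimal route: (-5, 7, 4) → (-5, 4, 8) → (3, 2, 7) → (1, 6, 1) → (0, 8, 1))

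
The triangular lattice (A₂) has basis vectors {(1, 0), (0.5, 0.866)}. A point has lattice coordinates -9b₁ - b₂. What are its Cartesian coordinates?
(-9.5, -0.866)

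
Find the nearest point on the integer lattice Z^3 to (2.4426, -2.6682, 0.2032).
(2, -3, 0)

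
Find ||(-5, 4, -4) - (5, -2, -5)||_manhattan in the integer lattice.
17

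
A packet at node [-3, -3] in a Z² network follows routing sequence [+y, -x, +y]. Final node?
(-4, -1)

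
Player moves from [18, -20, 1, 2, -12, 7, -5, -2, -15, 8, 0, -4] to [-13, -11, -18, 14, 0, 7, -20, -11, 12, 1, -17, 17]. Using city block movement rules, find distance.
179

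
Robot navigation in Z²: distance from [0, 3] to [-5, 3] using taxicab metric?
5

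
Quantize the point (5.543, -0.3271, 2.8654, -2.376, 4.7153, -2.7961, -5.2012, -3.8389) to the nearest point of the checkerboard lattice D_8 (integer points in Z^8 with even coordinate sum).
(6, 0, 3, -2, 5, -3, -5, -4)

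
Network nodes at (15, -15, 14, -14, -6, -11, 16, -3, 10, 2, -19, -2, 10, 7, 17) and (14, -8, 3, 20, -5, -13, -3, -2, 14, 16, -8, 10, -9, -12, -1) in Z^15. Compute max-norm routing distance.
34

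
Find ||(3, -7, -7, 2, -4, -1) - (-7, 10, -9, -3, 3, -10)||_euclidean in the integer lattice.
23.4094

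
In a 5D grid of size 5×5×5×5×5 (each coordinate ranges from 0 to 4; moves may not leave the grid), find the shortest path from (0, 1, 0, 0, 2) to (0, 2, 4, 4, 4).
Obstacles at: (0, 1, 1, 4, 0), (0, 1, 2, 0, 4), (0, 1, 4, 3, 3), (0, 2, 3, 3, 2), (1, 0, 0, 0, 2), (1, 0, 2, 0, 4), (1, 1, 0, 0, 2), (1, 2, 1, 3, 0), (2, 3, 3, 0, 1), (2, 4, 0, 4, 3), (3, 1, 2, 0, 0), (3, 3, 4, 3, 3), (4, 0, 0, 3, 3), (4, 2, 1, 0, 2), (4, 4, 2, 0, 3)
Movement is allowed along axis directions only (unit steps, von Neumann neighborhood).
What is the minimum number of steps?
11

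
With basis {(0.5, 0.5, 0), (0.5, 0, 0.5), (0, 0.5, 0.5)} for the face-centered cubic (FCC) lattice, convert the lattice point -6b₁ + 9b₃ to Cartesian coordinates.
(-3, 1.5, 4.5)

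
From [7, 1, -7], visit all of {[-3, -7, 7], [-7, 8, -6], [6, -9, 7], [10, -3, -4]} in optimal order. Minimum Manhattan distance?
74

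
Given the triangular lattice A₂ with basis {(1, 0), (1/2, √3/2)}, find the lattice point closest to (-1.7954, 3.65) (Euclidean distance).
(-2, 3.464)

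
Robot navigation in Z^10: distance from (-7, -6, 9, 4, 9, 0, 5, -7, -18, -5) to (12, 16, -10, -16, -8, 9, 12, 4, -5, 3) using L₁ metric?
145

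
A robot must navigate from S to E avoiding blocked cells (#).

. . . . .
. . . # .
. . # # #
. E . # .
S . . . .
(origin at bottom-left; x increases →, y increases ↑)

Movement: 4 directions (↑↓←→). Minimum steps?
2
(one shortest path: (0, 0) → (1, 0) → (1, 1))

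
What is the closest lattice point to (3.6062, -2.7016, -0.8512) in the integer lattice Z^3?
(4, -3, -1)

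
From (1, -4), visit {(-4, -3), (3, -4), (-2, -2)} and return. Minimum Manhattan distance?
18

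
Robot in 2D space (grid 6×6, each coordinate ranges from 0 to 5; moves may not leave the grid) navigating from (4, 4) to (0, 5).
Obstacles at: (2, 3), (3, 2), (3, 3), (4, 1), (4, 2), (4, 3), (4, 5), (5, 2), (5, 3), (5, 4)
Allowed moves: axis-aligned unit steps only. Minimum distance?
5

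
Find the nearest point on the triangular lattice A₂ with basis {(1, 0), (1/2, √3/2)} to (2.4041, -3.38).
(2, -3.464)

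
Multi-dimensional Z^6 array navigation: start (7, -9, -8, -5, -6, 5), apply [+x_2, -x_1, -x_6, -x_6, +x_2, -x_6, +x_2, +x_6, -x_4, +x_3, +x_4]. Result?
(6, -6, -7, -5, -6, 3)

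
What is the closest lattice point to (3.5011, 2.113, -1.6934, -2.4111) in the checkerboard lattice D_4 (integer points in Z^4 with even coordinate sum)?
(4, 2, -2, -2)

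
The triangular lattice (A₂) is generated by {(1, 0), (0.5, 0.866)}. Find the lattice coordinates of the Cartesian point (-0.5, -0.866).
-b₂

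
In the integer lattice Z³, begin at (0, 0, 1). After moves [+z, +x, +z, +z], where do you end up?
(1, 0, 4)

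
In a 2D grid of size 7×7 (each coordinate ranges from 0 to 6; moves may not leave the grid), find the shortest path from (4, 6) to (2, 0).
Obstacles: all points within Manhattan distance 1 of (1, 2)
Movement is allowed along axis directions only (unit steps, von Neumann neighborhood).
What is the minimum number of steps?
8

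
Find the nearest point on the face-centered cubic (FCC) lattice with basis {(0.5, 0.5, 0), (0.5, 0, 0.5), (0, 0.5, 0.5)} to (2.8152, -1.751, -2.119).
(3, -2, -2)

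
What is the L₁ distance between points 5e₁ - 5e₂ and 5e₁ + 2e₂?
7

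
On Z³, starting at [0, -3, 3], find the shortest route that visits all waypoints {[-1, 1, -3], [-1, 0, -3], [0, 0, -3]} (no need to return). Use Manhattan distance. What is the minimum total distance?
11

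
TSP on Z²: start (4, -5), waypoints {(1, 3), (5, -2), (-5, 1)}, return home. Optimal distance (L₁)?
36
(one optimal route: (4, -5) → (1, 3) → (-5, 1) → (5, -2) → (4, -5))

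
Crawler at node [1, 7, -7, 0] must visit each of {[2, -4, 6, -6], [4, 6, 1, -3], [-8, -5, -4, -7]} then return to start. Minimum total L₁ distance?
88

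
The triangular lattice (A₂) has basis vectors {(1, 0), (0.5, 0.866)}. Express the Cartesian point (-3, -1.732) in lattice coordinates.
-2b₁ - 2b₂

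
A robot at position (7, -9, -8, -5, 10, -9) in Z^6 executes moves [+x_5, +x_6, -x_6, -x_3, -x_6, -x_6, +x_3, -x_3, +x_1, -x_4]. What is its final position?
(8, -9, -9, -6, 11, -11)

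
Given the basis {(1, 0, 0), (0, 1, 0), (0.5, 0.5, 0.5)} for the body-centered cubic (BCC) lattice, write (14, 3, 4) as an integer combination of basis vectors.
10b₁ - b₂ + 8b₃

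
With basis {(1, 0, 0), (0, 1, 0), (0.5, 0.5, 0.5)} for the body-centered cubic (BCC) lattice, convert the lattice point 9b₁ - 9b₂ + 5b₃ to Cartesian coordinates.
(11.5, -6.5, 2.5)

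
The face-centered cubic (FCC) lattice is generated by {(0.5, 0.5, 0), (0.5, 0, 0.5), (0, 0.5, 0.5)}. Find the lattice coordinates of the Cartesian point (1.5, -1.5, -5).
5b₁ - 2b₂ - 8b₃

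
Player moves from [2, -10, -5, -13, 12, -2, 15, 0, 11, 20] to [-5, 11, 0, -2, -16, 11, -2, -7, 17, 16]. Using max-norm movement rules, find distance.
28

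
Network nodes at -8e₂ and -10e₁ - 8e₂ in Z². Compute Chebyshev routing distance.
10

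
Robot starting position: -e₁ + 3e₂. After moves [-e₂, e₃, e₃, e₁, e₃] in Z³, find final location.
(0, 2, 3)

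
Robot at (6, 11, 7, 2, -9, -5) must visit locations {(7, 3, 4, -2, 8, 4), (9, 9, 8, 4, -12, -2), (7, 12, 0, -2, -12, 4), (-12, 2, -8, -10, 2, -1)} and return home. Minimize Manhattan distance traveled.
192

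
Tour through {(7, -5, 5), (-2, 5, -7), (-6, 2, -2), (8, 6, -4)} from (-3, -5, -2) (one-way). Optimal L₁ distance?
57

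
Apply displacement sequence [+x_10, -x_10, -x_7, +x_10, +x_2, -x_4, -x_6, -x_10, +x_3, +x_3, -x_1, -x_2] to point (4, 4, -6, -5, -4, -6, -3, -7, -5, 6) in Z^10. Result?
(3, 4, -4, -6, -4, -7, -4, -7, -5, 6)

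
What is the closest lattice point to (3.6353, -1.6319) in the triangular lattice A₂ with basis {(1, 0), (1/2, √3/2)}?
(4, -1.732)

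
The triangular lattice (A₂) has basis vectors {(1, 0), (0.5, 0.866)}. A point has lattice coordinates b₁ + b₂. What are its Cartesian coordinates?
(1.5, 0.866)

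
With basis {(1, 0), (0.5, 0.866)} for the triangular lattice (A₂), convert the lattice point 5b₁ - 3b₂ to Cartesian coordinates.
(3.5, -2.598)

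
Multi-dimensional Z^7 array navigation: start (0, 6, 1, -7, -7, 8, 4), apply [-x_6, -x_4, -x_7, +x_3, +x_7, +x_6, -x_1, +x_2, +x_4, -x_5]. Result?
(-1, 7, 2, -7, -8, 8, 4)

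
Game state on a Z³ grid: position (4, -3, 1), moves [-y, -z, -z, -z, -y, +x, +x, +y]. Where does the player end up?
(6, -4, -2)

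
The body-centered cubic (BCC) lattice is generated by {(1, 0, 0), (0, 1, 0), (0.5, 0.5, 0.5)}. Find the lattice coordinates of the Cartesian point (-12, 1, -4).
-8b₁ + 5b₂ - 8b₃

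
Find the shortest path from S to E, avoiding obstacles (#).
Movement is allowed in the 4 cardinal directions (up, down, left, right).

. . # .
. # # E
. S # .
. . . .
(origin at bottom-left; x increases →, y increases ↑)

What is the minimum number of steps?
5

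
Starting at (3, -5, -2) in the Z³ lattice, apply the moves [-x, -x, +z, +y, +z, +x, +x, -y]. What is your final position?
(3, -5, 0)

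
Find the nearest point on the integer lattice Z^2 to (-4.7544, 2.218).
(-5, 2)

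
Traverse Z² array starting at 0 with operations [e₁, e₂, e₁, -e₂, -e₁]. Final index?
(1, 0)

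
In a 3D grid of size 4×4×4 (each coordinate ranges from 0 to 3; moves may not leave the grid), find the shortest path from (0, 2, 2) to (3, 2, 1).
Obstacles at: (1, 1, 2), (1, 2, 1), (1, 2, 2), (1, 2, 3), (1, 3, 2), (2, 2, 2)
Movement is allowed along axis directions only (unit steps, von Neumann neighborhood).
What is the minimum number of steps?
6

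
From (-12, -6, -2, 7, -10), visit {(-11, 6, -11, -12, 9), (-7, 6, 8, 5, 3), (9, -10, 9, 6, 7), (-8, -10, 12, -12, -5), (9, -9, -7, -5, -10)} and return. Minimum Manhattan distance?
272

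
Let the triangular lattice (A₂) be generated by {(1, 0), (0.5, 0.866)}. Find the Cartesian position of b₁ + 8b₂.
(5, 6.928)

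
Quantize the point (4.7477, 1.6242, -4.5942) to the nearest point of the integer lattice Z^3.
(5, 2, -5)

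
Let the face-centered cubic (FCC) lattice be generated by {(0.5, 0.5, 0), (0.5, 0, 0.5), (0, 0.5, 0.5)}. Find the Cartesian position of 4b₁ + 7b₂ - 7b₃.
(5.5, -1.5, 0)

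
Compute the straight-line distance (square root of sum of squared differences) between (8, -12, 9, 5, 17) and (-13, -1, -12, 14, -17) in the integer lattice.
47.3286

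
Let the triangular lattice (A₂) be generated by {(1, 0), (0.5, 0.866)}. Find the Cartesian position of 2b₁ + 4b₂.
(4, 3.464)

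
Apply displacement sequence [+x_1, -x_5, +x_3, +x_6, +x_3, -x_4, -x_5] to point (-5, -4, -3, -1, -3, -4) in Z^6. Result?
(-4, -4, -1, -2, -5, -3)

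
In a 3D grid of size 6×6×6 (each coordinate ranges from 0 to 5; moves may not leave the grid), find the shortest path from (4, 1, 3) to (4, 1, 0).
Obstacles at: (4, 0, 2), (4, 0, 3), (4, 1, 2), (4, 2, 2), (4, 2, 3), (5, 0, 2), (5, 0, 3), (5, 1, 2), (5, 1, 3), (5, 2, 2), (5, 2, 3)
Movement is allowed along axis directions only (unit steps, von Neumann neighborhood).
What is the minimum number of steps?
5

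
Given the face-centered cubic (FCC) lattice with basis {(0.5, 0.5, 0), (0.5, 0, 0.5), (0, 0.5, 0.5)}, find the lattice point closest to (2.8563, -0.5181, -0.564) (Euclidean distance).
(3, -0.5, -0.5)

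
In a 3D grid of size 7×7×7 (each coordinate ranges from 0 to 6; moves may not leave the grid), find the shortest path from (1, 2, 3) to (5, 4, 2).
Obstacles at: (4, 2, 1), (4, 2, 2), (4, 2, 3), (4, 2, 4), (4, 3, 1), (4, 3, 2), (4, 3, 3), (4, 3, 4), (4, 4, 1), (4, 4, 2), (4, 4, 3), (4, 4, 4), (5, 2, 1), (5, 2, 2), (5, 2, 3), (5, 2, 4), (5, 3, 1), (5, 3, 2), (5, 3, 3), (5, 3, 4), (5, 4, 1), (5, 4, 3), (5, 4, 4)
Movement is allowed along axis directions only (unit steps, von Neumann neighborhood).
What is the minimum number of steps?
9
(one shortest path: (1, 2, 3) → (2, 2, 3) → (3, 2, 3) → (3, 3, 3) → (3, 4, 3) → (3, 5, 3) → (4, 5, 3) → (5, 5, 3) → (5, 5, 2) → (5, 4, 2))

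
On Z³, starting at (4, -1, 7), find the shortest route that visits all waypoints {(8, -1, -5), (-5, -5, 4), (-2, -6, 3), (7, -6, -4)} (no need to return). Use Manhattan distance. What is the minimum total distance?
44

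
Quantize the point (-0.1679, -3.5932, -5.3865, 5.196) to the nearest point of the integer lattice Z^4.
(0, -4, -5, 5)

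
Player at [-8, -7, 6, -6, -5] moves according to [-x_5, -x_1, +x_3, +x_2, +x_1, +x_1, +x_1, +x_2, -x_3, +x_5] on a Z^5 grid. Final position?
(-6, -5, 6, -6, -5)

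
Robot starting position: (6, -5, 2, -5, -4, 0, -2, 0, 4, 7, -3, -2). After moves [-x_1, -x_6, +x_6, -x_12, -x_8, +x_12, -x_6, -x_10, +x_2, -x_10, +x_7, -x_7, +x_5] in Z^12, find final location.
(5, -4, 2, -5, -3, -1, -2, -1, 4, 5, -3, -2)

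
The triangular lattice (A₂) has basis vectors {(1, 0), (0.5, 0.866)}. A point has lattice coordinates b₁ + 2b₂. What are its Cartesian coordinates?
(2, 1.732)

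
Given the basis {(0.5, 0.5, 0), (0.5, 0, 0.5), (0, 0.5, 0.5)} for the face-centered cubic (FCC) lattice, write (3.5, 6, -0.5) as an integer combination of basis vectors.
10b₁ - 3b₂ + 2b₃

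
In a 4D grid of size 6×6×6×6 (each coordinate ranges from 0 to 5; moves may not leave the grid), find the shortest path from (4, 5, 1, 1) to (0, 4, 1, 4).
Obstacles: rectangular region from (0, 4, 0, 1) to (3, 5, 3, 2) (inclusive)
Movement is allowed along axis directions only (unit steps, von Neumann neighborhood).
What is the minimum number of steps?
8
(one shortest path: (4, 5, 1, 1) → (4, 4, 1, 1) → (4, 4, 1, 2) → (4, 4, 1, 3) → (3, 4, 1, 3) → (2, 4, 1, 3) → (1, 4, 1, 3) → (0, 4, 1, 3) → (0, 4, 1, 4))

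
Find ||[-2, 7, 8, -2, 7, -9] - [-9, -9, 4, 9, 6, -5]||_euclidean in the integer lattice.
21.4243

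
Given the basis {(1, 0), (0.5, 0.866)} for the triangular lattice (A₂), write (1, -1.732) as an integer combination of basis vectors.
2b₁ - 2b₂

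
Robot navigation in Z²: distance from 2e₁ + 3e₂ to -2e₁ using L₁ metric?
7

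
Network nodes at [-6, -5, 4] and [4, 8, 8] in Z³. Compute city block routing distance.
27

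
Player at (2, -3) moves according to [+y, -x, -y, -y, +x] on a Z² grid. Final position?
(2, -4)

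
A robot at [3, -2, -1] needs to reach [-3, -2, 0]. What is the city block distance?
7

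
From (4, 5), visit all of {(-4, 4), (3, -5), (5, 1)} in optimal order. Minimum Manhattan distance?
29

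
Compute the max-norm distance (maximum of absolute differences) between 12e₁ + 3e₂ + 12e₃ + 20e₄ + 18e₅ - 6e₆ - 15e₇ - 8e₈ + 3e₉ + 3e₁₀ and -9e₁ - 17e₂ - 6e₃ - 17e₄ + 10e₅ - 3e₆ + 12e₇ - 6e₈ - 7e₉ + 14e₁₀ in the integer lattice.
37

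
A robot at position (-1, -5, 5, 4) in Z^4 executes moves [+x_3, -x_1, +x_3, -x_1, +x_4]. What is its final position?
(-3, -5, 7, 5)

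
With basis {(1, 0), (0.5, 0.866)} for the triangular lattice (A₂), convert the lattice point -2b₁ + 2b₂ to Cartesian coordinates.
(-1, 1.732)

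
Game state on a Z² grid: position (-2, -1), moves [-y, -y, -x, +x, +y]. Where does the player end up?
(-2, -2)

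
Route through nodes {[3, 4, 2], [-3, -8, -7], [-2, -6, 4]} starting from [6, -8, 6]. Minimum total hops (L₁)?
50
(one optimal route: (6, -8, 6) → (3, 4, 2) → (-2, -6, 4) → (-3, -8, -7))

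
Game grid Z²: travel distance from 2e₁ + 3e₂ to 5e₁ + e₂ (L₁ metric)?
5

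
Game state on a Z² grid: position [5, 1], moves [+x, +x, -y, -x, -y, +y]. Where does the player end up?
(6, 0)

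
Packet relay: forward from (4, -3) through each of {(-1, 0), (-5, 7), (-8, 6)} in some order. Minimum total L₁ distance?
23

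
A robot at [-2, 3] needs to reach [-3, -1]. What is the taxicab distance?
5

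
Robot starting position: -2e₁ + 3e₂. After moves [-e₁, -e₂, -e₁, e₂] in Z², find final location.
(-4, 3)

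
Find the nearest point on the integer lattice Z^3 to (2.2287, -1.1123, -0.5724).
(2, -1, -1)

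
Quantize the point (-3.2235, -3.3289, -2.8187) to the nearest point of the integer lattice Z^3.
(-3, -3, -3)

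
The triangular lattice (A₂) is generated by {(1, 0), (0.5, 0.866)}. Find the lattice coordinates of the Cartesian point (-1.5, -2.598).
-3b₂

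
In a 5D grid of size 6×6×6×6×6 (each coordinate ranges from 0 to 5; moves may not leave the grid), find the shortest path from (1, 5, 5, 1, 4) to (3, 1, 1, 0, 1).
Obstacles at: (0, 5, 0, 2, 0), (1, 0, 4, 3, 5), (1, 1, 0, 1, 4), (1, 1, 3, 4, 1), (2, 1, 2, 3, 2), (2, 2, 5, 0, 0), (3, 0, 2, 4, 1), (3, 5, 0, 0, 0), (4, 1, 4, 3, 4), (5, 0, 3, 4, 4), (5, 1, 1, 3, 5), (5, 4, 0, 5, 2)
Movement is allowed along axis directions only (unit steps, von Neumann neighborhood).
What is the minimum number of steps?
14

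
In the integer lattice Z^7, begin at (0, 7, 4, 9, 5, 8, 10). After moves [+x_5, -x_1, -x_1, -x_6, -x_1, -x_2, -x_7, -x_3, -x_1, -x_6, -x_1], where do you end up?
(-5, 6, 3, 9, 6, 6, 9)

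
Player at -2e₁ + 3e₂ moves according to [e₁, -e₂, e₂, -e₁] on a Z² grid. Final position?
(-2, 3)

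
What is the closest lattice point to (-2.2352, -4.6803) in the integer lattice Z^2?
(-2, -5)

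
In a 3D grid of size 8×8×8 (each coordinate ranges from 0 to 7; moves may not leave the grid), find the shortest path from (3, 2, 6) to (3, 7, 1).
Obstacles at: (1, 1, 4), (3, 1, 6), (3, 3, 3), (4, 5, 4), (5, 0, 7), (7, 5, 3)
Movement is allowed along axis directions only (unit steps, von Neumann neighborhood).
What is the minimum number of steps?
10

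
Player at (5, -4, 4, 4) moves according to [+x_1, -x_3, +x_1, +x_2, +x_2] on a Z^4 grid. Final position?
(7, -2, 3, 4)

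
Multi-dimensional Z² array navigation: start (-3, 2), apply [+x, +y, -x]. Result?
(-3, 3)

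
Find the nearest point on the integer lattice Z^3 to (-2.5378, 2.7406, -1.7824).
(-3, 3, -2)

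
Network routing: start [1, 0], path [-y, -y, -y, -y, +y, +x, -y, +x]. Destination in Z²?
(3, -4)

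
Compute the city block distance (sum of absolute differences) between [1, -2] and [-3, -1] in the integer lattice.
5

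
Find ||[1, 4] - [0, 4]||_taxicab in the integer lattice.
1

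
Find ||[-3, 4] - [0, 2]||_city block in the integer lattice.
5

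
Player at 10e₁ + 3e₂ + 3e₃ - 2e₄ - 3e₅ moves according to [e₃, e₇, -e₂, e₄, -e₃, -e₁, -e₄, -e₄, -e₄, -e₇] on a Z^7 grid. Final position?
(9, 2, 3, -4, -3, 0, 0)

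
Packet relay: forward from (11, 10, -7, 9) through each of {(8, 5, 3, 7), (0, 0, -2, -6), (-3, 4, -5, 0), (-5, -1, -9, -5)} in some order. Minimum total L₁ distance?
77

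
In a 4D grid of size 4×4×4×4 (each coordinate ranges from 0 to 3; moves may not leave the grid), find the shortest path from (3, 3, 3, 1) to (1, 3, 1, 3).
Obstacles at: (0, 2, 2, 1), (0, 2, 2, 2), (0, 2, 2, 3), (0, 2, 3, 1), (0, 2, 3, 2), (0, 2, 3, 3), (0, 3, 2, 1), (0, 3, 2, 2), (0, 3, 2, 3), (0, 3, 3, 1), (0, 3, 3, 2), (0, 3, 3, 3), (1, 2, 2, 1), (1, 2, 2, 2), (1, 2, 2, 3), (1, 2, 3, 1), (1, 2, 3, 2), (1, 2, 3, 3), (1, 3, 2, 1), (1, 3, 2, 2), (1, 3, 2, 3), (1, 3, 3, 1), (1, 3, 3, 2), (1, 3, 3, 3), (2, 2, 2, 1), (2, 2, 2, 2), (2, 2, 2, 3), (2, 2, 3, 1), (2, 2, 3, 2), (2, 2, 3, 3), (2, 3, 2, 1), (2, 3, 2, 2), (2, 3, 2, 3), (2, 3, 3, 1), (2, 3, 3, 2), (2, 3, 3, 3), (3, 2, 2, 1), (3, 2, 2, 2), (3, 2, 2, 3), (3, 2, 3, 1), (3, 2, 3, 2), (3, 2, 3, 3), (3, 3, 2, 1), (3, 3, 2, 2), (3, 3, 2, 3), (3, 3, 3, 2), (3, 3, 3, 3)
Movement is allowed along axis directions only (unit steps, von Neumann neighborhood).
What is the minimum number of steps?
8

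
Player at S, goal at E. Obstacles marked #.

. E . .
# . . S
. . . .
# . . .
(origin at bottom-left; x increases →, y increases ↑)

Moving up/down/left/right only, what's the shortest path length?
3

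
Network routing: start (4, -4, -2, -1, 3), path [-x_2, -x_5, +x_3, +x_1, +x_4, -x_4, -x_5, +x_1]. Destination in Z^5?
(6, -5, -1, -1, 1)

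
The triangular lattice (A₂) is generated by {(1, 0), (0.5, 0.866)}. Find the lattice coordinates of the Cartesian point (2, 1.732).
b₁ + 2b₂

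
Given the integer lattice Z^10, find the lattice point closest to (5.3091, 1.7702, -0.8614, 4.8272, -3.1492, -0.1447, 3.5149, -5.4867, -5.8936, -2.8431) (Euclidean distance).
(5, 2, -1, 5, -3, 0, 4, -5, -6, -3)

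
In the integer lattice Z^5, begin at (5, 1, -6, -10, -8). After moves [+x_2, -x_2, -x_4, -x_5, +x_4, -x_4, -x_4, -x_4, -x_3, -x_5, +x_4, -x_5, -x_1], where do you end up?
(4, 1, -7, -12, -11)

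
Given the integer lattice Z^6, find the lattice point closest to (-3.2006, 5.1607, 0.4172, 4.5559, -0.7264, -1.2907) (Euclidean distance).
(-3, 5, 0, 5, -1, -1)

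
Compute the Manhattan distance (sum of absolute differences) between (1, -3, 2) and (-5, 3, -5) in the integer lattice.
19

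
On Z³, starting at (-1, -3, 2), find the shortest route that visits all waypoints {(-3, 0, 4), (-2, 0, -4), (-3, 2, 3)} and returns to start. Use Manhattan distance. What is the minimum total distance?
30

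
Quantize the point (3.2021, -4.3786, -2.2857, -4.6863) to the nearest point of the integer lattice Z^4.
(3, -4, -2, -5)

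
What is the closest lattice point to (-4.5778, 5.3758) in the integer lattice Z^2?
(-5, 5)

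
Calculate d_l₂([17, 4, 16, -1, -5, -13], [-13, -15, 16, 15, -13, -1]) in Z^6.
41.5331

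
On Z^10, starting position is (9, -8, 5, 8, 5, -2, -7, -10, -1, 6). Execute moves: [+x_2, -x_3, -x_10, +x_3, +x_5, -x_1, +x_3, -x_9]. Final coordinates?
(8, -7, 6, 8, 6, -2, -7, -10, -2, 5)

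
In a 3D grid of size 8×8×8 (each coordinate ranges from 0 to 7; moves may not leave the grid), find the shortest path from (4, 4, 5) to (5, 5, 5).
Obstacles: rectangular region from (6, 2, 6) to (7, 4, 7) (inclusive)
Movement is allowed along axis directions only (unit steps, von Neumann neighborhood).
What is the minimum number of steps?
2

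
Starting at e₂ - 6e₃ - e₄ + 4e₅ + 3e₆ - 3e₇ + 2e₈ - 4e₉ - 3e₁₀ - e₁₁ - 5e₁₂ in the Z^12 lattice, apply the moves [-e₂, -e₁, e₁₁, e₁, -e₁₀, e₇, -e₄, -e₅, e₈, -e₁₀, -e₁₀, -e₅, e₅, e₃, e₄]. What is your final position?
(0, 0, -5, -1, 3, 3, -2, 3, -4, -6, 0, -5)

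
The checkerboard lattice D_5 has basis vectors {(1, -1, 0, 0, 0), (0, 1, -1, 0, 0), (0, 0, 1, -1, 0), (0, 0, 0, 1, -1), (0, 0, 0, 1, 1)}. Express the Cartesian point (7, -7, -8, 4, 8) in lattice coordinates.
7b₁ - 8b₃ - 6b₄ + 2b₅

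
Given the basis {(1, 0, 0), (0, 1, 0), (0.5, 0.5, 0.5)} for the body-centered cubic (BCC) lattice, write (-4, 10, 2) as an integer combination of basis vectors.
-6b₁ + 8b₂ + 4b₃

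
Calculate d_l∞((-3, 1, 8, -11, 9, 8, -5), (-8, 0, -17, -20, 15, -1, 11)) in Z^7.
25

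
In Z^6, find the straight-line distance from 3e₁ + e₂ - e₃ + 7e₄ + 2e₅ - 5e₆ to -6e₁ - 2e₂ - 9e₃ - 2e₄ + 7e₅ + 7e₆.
20.0998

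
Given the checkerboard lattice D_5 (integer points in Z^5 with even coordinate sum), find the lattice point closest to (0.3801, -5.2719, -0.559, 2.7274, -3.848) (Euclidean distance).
(0, -5, 0, 3, -4)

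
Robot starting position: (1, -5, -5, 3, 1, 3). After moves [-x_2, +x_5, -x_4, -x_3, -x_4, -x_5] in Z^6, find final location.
(1, -6, -6, 1, 1, 3)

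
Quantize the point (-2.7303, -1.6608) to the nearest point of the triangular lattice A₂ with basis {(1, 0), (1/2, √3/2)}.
(-3, -1.732)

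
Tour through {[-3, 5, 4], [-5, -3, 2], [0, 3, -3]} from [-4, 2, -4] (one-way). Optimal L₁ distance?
30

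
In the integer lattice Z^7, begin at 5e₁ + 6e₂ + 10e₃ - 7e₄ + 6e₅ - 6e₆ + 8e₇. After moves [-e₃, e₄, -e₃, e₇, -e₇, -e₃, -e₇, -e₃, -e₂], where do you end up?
(5, 5, 6, -6, 6, -6, 7)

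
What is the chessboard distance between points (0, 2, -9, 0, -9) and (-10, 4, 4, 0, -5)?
13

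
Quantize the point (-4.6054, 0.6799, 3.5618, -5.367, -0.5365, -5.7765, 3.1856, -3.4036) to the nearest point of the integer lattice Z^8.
(-5, 1, 4, -5, -1, -6, 3, -3)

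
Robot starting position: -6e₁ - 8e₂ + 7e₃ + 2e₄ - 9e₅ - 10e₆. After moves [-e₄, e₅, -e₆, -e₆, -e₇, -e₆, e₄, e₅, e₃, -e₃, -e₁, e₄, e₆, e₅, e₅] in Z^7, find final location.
(-7, -8, 7, 3, -5, -12, -1)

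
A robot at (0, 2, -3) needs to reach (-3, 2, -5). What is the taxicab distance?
5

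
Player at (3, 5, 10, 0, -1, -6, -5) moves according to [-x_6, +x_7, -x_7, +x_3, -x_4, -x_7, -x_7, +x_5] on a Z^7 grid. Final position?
(3, 5, 11, -1, 0, -7, -7)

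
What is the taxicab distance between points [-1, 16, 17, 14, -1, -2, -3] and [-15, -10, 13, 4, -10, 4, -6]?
72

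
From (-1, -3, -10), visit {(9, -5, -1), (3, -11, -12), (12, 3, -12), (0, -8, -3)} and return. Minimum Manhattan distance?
86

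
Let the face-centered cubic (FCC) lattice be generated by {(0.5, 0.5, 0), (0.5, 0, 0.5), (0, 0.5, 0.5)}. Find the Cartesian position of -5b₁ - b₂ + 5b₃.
(-3, 0, 2)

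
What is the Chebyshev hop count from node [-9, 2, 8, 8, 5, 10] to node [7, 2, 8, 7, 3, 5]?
16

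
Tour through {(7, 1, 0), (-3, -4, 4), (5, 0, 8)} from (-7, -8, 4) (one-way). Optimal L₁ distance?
35
(one optimal route: (-7, -8, 4) → (-3, -4, 4) → (5, 0, 8) → (7, 1, 0))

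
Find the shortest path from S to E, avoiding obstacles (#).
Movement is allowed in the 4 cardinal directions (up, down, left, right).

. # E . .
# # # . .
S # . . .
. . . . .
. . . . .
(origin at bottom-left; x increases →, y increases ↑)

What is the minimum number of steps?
8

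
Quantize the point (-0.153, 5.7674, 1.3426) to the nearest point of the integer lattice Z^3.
(0, 6, 1)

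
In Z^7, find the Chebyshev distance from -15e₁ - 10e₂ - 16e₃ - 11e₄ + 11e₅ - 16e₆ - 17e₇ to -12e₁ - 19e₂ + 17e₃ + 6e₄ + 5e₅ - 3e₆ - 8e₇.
33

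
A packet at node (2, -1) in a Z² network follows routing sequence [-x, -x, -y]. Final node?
(0, -2)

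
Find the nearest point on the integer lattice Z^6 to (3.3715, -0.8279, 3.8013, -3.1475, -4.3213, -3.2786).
(3, -1, 4, -3, -4, -3)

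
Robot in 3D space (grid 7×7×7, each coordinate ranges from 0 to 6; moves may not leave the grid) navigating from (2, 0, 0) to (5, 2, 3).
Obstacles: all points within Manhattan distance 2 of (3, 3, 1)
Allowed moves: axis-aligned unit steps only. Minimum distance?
8
(one shortest path: (2, 0, 0) → (3, 0, 0) → (4, 0, 0) → (5, 0, 0) → (5, 1, 0) → (5, 2, 0) → (5, 2, 1) → (5, 2, 2) → (5, 2, 3))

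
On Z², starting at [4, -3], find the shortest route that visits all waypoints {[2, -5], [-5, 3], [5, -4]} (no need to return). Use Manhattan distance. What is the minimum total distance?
21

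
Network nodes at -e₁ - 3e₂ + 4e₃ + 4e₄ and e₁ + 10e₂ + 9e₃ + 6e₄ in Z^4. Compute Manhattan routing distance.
22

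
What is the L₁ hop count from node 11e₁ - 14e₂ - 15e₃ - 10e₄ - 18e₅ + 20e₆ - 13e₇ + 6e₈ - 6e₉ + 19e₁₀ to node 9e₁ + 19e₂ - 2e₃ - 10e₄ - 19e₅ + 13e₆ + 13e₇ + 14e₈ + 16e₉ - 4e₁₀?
135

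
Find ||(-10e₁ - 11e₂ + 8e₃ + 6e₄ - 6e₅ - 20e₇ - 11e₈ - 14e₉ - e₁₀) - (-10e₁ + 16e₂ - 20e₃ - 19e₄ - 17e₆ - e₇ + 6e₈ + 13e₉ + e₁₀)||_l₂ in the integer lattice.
62.0161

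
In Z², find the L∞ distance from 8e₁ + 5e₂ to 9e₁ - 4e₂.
9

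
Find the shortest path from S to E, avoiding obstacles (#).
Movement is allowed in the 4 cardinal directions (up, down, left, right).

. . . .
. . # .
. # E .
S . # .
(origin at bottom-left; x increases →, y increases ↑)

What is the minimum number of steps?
9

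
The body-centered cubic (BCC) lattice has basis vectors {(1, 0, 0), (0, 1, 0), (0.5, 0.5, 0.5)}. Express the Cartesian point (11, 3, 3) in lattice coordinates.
8b₁ + 6b₃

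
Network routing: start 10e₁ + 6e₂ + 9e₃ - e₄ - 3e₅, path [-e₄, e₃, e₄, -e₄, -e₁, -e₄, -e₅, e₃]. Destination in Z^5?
(9, 6, 11, -3, -4)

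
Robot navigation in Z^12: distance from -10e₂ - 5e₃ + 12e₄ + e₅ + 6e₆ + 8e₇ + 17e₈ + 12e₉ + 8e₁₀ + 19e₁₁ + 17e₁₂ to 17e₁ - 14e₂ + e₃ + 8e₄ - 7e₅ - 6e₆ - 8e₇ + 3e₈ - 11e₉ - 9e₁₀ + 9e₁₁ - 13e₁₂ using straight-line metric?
53.2447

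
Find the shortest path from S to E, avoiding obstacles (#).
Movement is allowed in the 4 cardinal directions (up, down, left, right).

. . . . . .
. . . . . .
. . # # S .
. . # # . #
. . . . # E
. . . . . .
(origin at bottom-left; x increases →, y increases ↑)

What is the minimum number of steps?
13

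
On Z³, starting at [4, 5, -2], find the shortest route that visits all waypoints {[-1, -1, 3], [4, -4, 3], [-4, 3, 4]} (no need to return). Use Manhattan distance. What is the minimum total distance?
30
(one optimal route: (4, 5, -2) → (4, -4, 3) → (-1, -1, 3) → (-4, 3, 4))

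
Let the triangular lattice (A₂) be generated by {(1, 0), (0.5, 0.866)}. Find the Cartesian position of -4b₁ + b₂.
(-3.5, 0.866)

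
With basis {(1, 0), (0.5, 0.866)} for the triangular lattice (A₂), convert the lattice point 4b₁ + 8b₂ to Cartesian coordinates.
(8, 6.928)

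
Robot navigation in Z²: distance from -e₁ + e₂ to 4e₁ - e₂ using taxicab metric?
7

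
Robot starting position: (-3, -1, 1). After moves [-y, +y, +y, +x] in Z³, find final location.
(-2, 0, 1)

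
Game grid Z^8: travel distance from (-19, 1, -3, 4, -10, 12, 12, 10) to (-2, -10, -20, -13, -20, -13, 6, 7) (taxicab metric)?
106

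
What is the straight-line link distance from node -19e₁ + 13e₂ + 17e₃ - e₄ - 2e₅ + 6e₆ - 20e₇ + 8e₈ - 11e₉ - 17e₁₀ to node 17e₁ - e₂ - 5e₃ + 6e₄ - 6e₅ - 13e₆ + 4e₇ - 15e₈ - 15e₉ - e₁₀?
61.4736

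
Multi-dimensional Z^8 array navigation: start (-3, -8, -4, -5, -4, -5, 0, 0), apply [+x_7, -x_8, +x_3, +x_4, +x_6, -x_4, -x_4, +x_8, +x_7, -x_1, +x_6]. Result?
(-4, -8, -3, -6, -4, -3, 2, 0)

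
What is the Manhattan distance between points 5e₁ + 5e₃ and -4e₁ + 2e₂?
16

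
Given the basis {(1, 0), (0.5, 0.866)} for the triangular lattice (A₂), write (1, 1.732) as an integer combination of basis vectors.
2b₂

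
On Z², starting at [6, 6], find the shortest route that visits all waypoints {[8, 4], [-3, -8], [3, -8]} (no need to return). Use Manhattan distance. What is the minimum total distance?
27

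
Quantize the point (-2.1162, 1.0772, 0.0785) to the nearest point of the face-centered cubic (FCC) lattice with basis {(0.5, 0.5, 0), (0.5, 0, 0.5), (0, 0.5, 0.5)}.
(-2, 1, 0)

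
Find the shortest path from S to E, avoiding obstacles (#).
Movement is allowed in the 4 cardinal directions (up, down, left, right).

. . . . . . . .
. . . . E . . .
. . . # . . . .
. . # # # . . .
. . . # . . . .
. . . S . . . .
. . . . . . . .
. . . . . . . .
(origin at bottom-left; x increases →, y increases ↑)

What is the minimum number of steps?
7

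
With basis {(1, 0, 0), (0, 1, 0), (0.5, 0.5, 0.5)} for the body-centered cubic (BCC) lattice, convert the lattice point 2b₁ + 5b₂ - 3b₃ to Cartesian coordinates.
(0.5, 3.5, -1.5)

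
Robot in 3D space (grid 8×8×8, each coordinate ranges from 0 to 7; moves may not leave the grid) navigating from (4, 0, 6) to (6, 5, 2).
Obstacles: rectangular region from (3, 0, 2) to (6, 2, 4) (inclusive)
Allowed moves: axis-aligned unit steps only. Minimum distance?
11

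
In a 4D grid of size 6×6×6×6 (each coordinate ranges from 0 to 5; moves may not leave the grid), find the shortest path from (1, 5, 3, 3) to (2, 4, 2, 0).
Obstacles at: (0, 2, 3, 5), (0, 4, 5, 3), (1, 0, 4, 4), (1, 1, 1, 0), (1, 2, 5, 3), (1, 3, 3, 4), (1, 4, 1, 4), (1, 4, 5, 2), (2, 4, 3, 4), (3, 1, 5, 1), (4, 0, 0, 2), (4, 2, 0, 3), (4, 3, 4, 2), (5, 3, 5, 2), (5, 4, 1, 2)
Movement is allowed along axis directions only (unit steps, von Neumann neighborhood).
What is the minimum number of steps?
6
(one shortest path: (1, 5, 3, 3) → (2, 5, 3, 3) → (2, 4, 3, 3) → (2, 4, 2, 3) → (2, 4, 2, 2) → (2, 4, 2, 1) → (2, 4, 2, 0))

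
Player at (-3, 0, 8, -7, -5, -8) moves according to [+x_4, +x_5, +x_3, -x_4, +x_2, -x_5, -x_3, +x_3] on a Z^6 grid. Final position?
(-3, 1, 9, -7, -5, -8)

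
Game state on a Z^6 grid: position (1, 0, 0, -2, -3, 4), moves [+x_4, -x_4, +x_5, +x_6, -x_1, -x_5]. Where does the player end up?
(0, 0, 0, -2, -3, 5)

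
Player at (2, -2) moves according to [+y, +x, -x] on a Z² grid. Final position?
(2, -1)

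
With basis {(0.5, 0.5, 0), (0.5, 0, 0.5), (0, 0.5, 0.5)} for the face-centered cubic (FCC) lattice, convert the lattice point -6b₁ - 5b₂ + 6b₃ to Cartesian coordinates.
(-5.5, 0, 0.5)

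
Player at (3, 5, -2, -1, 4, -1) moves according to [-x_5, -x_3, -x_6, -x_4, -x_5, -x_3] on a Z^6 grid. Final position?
(3, 5, -4, -2, 2, -2)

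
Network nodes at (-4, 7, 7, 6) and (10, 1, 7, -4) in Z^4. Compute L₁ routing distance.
30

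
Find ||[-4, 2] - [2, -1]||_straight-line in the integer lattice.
6.7082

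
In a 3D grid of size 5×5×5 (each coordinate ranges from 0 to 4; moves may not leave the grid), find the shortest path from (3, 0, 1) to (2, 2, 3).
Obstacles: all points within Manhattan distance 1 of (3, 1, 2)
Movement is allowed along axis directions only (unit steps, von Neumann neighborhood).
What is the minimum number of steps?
5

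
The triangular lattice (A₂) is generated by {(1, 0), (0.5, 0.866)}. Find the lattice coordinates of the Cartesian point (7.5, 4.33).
5b₁ + 5b₂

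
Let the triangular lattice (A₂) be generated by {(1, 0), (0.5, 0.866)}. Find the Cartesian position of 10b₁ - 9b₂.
(5.5, -7.794)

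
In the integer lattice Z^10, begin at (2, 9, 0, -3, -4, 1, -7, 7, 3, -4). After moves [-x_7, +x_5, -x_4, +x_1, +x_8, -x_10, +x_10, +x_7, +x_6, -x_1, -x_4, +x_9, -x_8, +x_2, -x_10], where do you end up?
(2, 10, 0, -5, -3, 2, -7, 7, 4, -5)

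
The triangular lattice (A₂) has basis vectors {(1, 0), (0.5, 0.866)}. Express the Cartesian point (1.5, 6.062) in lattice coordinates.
-2b₁ + 7b₂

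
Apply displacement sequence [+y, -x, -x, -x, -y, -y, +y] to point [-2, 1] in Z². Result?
(-5, 1)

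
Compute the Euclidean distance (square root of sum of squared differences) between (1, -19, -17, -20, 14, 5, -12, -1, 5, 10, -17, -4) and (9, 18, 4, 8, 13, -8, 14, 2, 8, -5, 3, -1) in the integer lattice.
64.467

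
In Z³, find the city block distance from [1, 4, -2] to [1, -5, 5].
16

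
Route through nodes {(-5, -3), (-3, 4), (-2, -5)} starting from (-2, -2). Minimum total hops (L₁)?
17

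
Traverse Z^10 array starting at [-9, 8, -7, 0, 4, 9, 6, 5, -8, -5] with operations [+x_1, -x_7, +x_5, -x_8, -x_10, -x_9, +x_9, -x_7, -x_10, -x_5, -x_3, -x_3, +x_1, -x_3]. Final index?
(-7, 8, -10, 0, 4, 9, 4, 4, -8, -7)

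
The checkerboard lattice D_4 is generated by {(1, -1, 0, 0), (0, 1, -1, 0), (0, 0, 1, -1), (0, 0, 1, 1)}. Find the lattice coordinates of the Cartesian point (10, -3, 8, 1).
10b₁ + 7b₂ + 7b₃ + 8b₄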